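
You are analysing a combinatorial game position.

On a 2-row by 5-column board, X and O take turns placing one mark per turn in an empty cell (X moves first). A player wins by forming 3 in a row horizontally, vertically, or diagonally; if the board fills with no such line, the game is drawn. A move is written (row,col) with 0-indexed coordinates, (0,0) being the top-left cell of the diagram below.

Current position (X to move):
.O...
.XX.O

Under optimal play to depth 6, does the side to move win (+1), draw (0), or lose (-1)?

value(.O.../.XX.O, X) = +1

[.O.../.XX.O] X move#1: (0,0):+1/XO.../.XX.O*, (0,2):+1/.OX../.XX.O, (0,3):+1/.O.X./.XX.O, (0,4):+1/.O..X/.XX.O, (1,0):+1/.O.../XXX.O, (1,3):+1/.O.../.XXXO
[XO.../.XX.O] O move#2: (0,2):-1/XOO../.XX.O*, (0,3):-1/XO.O./.XX.O, (0,4):-1/XO..O/.XX.O, (1,0):-1/XO.../OXX.O, (1,3):-1/XO.../.XXOO
[XOO../.XX.O] X move#3: (0,3):+1/XOOX./.XX.O*, (0,4):-1/XOO.X/.XX.O, (1,0):+1/XOO../XXX.O, (1,3):+1/XOO../.XXXO
[XOOX./.XX.O] O move#4: (0,4):-1/XOOXO/.XX.O*, (1,0):-1/XOOX./OXX.O, (1,3):-1/XOOX./.XXOO
[XOOXO/.XX.O] X move#5: (1,0):+1/XOOXO/XXX.O*, (1,3):+1/XOOXO/.XXXO
[XOOXO/XXX.O] end (terminal -1, O#6); searched .O.../.XX.O to 6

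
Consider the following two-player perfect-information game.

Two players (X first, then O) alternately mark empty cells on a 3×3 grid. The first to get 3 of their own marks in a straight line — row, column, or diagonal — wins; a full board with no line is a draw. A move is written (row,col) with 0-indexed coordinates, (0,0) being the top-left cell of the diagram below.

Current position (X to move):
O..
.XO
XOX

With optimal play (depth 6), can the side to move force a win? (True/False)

X winning at [O../.XO/XOX]: True

p1 X@[O../.XO/XOX]: (0,1)[OX./.XO/XOX]+0 (0,2)[O.X/.XO/XOX]+1* (1,0)[O../XXO/XOX]+0
p2 O@[O.X/.XO/XOX] terminal -1; root [O../.XO/XOX] d6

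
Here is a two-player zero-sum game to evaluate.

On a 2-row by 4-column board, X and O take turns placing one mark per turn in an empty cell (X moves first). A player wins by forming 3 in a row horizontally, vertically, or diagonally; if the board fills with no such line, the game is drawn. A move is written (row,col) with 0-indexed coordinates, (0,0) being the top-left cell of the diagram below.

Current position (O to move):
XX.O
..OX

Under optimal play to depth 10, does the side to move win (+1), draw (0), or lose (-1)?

value(XX.O/..OX, O) = 0

p1 O@[XX.O/..OX]: (0,2)[XXOO/..OX]+0* (1,0)[XX.O/O.OX]-1 (1,1)[XX.O/.OOX]-1
p2 X@[XXOO/..OX]: (1,0)[XXOO/X.OX]+0* (1,1)[XXOO/.XOX]+0
p3 O@[XXOO/X.OX]: (1,1)[XXOO/XOOX]+0*
p4 X@[XXOO/XOOX] terminal +0; root [XX.O/..OX] d10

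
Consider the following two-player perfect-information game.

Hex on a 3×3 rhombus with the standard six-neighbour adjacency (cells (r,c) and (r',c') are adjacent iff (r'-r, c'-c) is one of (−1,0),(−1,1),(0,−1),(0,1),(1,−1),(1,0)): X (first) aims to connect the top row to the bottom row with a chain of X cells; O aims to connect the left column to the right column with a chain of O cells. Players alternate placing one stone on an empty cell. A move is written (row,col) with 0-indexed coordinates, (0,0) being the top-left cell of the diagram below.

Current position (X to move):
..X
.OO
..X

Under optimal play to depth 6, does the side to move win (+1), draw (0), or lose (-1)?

[..X/.OO/..X] X move#1: (0,0):-1/X.X/.OO/..X*, (0,1):-1/.XX/.OO/..X, (1,0):-1/..X/XOO/..X, (2,0):-1/..X/.OO/X.X, (2,1):-1/..X/.OO/.XX
[X.X/.OO/..X] O move#2: (0,1):+1/XOX/.OO/..X*, (1,0):+1/X.X/OOO/..X, (2,0):+1/X.X/.OO/O.X, (2,1):+1/X.X/.OO/.OX
[XOX/.OO/..X] X move#3: (1,0):-1/XOX/XOO/..X*, (2,0):-1/XOX/.OO/X.X, (2,1):-1/XOX/.OO/.XX
[XOX/XOO/..X] O move#4: (2,0):+1/XOX/XOO/O.X*, (2,1):-1/XOX/XOO/.OX
[XOX/XOO/O.X] end (terminal -1, X#5); searched ..X/.OO/..X to 6

value(..X/.OO/..X, X) = -1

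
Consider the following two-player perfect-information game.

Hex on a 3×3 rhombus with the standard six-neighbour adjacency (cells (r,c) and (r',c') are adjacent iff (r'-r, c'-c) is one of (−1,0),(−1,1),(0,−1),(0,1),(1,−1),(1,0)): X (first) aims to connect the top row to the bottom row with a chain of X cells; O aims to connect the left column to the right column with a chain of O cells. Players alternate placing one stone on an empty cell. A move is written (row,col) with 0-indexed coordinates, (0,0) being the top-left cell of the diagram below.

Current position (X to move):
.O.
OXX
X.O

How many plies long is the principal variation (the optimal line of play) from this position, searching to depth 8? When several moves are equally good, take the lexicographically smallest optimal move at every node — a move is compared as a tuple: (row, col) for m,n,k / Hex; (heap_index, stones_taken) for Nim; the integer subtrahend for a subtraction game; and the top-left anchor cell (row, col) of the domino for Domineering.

ply 1, X at .O./OXX/X.O | (0,0)=-1→XO./OXX/X.O; (0,2)=+1→.OX/OXX/X.O*; (2,1)=-1→.O./OXX/XXO
ply 2: .OX/OXX/X.O is terminal -1 (O); from .O./OXX/X.O depth 8

PV length from [.O./OXX/X.O]: 1 ply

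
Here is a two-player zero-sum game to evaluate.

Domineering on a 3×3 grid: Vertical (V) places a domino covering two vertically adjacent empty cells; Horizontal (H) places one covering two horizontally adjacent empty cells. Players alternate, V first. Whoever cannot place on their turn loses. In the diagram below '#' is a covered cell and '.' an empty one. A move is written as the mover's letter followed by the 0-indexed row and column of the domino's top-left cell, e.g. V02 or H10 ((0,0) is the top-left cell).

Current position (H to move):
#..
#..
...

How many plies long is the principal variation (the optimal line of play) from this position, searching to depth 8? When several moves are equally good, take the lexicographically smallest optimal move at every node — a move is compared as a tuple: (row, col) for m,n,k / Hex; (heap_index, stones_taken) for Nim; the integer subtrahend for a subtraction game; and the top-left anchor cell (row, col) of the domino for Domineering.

ply 1, H at #../#../... | H01=-1→###/#../...; H11=+1→#../###/...*; H20=-1→#../#../##.; H21=-1→#../#../.##
ply 2: #../###/... is terminal -1 (V); from #../#../... depth 8

PV length from [#../#../...]: 1 ply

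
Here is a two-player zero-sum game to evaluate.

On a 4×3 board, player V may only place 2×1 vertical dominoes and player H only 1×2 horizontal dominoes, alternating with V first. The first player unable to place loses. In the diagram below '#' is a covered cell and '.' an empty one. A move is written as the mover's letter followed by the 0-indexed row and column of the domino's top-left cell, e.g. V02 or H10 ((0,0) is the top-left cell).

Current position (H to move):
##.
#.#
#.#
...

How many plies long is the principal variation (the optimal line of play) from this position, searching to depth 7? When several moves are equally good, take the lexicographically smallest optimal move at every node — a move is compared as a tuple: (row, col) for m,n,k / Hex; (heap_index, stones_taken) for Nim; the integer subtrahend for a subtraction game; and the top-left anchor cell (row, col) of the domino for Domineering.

PV length from [##./#.#/#.#/...]: 2 plies

p1 H@[##./#.#/#.#/...]: H30[##./#.#/#.#/##.]-1* H31[##./#.#/#.#/.##]-1
p2 V@[##./#.#/#.#/##.]: V11[##./###/###/##.]+1*
p3 H@[##./###/###/##.] terminal -1; root [##./#.#/#.#/...] d7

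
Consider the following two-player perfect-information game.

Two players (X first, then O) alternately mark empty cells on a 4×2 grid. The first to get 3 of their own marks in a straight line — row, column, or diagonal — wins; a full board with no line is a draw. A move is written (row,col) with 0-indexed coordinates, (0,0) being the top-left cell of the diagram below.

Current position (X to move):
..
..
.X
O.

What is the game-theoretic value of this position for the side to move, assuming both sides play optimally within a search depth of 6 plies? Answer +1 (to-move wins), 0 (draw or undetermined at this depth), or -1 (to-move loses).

value(../../.X/O., X) = +1

p1 X@[../../.X/O.]: (0,0)[X./../.X/O.]+0 (0,1)[.X/../.X/O.]+0 (1,0)[../X./.X/O.]+0 (1,1)[../.X/.X/O.]+1* (2,0)[../../XX/O.]+0 (3,1)[../../.X/OX]+0
p2 O@[../.X/.X/O.]: (0,0)[O./.X/.X/O.]-1* (0,1)[.O/.X/.X/O.]-1 (1,0)[../OX/.X/O.]-1 (2,0)[../.X/OX/O.]-1 (3,1)[../.X/.X/OO]-1
p3 X@[O./.X/.X/O.]: (0,1)[OX/.X/.X/O.]+1* (1,0)[O./XX/.X/O.]+1 (2,0)[O./.X/XX/O.]+1 (3,1)[O./.X/.X/OX]+1
p4 O@[OX/.X/.X/O.] terminal -1; root [../../.X/O.] d6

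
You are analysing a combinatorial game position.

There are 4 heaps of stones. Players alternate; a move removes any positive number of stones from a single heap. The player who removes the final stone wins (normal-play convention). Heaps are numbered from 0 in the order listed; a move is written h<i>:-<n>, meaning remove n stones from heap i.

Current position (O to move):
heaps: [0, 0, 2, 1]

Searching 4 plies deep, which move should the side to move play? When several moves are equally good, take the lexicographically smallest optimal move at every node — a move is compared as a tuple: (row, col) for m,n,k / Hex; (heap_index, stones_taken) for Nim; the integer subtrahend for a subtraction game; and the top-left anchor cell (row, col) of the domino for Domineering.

O's best at [(0,0,2,1)]: h2:-1

ply 1, O at (0,0,2,1) | h2:-1=+1→(0,0,1,1)*; h2:-2=-1→(0,0,0,1); h3:-1=-1→(0,0,2,0)
ply 2, X at (0,0,1,1) | h2:-1=-1→(0,0,0,1)*; h3:-1=-1→(0,0,1,0)
ply 3, O at (0,0,0,1) | h3:-1=+1→(0,0,0,0)*
ply 4: (0,0,0,0) is terminal -1 (X); from (0,0,2,1) depth 4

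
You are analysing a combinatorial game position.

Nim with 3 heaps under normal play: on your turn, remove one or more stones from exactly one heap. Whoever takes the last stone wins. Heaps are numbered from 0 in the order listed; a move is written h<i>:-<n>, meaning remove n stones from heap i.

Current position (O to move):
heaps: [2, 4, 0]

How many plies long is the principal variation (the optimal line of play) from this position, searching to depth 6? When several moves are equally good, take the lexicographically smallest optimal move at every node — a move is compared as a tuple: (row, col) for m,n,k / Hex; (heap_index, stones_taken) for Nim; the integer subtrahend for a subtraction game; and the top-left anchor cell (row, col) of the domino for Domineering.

PV length from [(2,4,0)]: 5 plies

[(2,4,0)] O move#1: h0:-1:-1/(1,4,0), h0:-2:-1/(0,4,0), h1:-1:-1/(2,3,0), h1:-2:+1/(2,2,0)*, h1:-3:-1/(2,1,0), h1:-4:-1/(2,0,0)
[(2,2,0)] X move#2: h0:-1:-1/(1,2,0)*, h0:-2:-1/(0,2,0), h1:-1:-1/(2,1,0), h1:-2:-1/(2,0,0)
[(1,2,0)] O move#3: h0:-1:-1/(0,2,0), h1:-1:+1/(1,1,0)*, h1:-2:-1/(1,0,0)
[(1,1,0)] X move#4: h0:-1:-1/(0,1,0)*, h1:-1:-1/(1,0,0)
[(0,1,0)] O move#5: h1:-1:+1/(0,0,0)*
[(0,0,0)] end (terminal -1, X#6); searched (2,4,0) to 6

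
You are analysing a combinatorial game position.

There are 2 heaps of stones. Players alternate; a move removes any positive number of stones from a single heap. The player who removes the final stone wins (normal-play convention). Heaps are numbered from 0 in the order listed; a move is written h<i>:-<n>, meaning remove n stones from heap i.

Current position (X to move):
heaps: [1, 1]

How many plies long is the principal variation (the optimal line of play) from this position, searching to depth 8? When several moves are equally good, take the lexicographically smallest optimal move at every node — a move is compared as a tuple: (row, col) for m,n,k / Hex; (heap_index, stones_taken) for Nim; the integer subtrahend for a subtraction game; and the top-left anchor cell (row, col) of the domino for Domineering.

PV length from [(1,1)]: 2 plies

p1 X@[(1,1)]: h0:-1[(0,1)]-1* h1:-1[(1,0)]-1
p2 O@[(0,1)]: h1:-1[(0,0)]+1*
p3 X@[(0,0)] terminal -1; root [(1,1)] d8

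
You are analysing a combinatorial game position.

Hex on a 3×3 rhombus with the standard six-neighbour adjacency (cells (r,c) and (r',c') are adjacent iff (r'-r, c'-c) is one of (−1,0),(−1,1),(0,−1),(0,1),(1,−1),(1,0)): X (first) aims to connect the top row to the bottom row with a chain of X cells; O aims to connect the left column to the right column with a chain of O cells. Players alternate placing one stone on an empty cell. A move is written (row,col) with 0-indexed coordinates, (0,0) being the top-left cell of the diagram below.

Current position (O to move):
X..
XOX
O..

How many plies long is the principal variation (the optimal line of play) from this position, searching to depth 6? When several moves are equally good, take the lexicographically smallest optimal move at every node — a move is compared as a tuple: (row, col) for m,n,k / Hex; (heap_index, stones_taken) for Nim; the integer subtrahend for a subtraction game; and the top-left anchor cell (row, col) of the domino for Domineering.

PV length from [X../XOX/O..]: 1 ply

[X../XOX/O..] O move#1: (0,1):-1/XO./XOX/O.., (0,2):+1/X.O/XOX/O..*, (2,1):+1/X../XOX/OO., (2,2):+1/X../XOX/O.O
[X.O/XOX/O..] end (terminal -1, X#2); searched X../XOX/O.. to 6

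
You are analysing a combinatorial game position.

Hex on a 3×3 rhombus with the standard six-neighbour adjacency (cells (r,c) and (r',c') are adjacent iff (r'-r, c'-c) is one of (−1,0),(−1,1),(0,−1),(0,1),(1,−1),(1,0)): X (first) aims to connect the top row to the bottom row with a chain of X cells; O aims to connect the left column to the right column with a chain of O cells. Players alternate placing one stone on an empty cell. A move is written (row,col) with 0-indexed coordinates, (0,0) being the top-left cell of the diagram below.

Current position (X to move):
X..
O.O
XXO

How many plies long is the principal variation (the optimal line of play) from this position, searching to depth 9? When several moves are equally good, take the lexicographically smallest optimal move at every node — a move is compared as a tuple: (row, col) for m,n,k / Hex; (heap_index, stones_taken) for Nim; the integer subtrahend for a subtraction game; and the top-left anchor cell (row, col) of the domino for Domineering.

PV length from [X../O.O/XXO]: 3 plies

[X../O.O/XXO] X move#1: (0,1):-1/XX./O.O/XXO, (0,2):-1/X.X/O.O/XXO, (1,1):+1/X../OXO/XXO*
[X../OXO/XXO] O move#2: (0,1):-1/XO./OXO/XXO*, (0,2):-1/X.O/OXO/XXO
[XO./OXO/XXO] X move#3: (0,2):+1/XOX/OXO/XXO*
[XOX/OXO/XXO] end (terminal -1, O#4); searched X../O.O/XXO to 9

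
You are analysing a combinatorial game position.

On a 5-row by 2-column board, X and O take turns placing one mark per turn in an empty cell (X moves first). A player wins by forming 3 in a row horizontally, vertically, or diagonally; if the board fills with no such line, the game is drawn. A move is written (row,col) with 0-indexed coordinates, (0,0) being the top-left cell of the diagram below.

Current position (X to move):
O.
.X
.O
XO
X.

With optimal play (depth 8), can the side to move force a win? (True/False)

X winning at [O./.X/.O/XO/X.]: True

ply 1, X at O./.X/.O/XO/X. | (0,1)=-1→OX/.X/.O/XO/X.; (1,0)=-1→O./XX/.O/XO/X.; (2,0)=+1→O./.X/XO/XO/X.*; (4,1)=+0→O./.X/.O/XO/XX
ply 2: O./.X/XO/XO/X. is terminal -1 (O); from O./.X/.O/XO/X. depth 8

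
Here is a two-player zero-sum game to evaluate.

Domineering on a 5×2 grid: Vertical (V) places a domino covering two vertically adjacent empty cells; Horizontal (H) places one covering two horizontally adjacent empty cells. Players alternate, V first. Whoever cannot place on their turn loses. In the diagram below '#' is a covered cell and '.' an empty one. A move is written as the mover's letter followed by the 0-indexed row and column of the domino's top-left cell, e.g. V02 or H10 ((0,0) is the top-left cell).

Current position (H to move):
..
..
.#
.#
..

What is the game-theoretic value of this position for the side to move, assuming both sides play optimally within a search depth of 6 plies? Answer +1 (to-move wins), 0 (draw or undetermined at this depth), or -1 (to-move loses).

value(../../.#/.#/.., H) = +1

ply 1, H at ../../.#/.#/.. | H00=+1→##/../.#/.#/..*; H10=+1→../##/.#/.#/..; H40=-1→../../.#/.#/##
ply 2, V at ##/../.#/.#/.. | V10=-1→##/#./##/.#/..*; V20=-1→##/../##/##/..; V30=-1→##/../.#/##/#.
ply 3, H at ##/#./##/.#/.. | H40=+1→##/#./##/.#/##*
ply 4: ##/#./##/.#/## is terminal -1 (V); from ../../.#/.#/.. depth 6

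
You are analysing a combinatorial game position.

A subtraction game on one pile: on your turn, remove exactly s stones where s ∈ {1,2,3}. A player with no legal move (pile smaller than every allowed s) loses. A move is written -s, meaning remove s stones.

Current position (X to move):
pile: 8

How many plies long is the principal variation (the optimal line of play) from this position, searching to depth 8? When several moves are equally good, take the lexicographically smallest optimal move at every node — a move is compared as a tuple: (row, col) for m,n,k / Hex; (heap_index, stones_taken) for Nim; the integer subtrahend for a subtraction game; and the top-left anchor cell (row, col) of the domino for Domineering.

PV length from [8]: 4 plies

[8] X move#1: -1:-1/7*, -2:-1/6, -3:-1/5
[7] O move#2: -1:-1/6, -2:-1/5, -3:+1/4*
[4] X move#3: -1:-1/3*, -2:-1/2, -3:-1/1
[3] O move#4: -1:-1/2, -2:-1/1, -3:+1/0*
[0] end (terminal -1, X#5); searched 8 to 8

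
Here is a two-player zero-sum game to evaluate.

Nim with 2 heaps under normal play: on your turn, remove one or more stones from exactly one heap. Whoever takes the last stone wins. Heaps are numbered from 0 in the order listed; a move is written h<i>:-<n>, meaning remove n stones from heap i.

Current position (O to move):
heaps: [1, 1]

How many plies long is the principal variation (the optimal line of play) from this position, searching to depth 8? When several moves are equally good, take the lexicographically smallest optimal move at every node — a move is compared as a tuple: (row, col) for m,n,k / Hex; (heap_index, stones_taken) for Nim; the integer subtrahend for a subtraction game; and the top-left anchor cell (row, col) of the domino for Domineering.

PV length from [(1,1)]: 2 plies

[(1,1)] O move#1: h0:-1:-1/(0,1)*, h1:-1:-1/(1,0)
[(0,1)] X move#2: h1:-1:+1/(0,0)*
[(0,0)] end (terminal -1, O#3); searched (1,1) to 8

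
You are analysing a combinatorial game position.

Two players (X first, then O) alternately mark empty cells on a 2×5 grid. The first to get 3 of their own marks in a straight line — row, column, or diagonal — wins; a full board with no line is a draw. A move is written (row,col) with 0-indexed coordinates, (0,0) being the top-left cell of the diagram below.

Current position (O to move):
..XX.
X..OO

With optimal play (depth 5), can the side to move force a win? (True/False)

ply 1, O at ..XX./X..OO | (0,0)=-1→O.XX./X..OO; (0,1)=-1→.OXX./X..OO; (0,4)=-1→..XXO/X..OO; (1,1)=-1→..XX./XO.OO; (1,2)=+1→..XX./X.OOO*
ply 2: ..XX./X.OOO is terminal -1 (X); from ..XX./X..OO depth 5

O winning at [..XX./X..OO]: True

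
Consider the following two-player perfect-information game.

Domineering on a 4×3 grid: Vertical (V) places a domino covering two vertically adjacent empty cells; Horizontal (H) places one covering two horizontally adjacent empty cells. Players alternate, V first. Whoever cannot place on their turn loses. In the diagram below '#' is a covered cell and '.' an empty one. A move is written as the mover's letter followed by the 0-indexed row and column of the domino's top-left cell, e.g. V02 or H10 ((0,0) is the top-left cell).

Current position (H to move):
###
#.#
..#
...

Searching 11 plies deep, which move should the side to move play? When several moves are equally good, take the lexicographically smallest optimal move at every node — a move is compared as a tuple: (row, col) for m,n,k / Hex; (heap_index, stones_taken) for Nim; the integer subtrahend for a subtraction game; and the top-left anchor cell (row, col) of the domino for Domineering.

[###/#.#/..#/...] H move#1: H20:+1/###/#.#/###/...*, H30:-1/###/#.#/..#/##., H31:-1/###/#.#/..#/.##
[###/#.#/###/...] end (terminal -1, V#2); searched ###/#.#/..#/... to 11

H's best at [###/#.#/..#/...]: H20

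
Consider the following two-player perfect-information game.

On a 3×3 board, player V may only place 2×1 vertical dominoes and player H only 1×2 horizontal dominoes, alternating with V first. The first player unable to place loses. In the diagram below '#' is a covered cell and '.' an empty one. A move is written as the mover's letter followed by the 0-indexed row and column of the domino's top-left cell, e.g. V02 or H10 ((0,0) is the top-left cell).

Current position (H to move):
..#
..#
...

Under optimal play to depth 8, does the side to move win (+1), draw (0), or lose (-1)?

ply 1, H at ..#/..#/... | H00=-1→###/..#/...; H10=+1→..#/###/...*; H20=-1→..#/..#/##.; H21=-1→..#/..#/.##
ply 2: ..#/###/... is terminal -1 (V); from ..#/..#/... depth 8

value(..#/..#/..., H) = +1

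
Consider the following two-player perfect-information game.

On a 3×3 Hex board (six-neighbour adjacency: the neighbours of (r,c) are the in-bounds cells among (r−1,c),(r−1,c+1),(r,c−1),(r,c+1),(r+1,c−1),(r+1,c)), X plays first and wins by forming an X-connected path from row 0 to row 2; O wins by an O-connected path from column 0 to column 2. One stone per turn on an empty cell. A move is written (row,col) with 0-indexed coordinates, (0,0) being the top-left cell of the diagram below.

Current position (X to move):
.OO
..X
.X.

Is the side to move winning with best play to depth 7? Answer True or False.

X winning at [.OO/..X/.X.]: False

ply 1, X at .OO/..X/.X. | (0,0)=-1→XOO/..X/.X.*; (1,0)=-1→.OO/X.X/.X.; (1,1)=-1→.OO/.XX/.X.; (2,0)=-1→.OO/..X/XX.; (2,2)=-1→.OO/..X/.XX
ply 2, O at XOO/..X/.X. | (1,0)=+1→XOO/O.X/.X.*; (1,1)=+1→XOO/.OX/.X.; (2,0)=+1→XOO/..X/OX.; (2,2)=-1→XOO/..X/.XO
ply 3: XOO/O.X/.X. is terminal -1 (X); from .OO/..X/.X. depth 7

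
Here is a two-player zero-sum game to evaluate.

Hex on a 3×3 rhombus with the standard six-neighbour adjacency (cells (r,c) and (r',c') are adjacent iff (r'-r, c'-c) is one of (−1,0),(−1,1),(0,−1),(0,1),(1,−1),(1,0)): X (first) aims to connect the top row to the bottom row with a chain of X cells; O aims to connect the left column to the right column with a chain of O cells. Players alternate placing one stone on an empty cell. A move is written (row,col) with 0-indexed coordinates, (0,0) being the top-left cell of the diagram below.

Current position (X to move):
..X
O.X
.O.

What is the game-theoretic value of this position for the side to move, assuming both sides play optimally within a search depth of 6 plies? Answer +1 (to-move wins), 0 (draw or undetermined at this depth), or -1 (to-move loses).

value(..X/O.X/.O., X) = +1

[..X/O.X/.O.] X move#1: (0,0):-1/X.X/O.X/.O., (0,1):-1/.XX/O.X/.O., (1,1):+1/..X/OXX/.O.*, (2,0):+1/..X/O.X/XO., (2,2):+1/..X/O.X/.OX
[..X/OXX/.O.] O move#2: (0,0):-1/O.X/OXX/.O.*, (0,1):-1/.OX/OXX/.O., (2,0):-1/..X/OXX/OO., (2,2):-1/..X/OXX/.OO
[O.X/OXX/.O.] X move#3: (0,1):+1/OXX/OXX/.O.*, (2,0):+1/O.X/OXX/XO., (2,2):+1/O.X/OXX/.OX
[OXX/OXX/.O.] O move#4: (2,0):-1/OXX/OXX/OO.*, (2,2):-1/OXX/OXX/.OO
[OXX/OXX/OO.] X move#5: (2,2):+1/OXX/OXX/OOX*
[OXX/OXX/OOX] end (terminal -1, O#6); searched ..X/O.X/.O. to 6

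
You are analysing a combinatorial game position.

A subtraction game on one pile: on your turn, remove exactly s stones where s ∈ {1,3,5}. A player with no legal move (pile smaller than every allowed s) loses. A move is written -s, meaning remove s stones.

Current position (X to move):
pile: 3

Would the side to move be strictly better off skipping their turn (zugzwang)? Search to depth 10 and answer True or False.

ply 1, X at 3 | -1=+1→2*; -3=+1→0
ply 2, O at 2 | -1=-1→1*
ply 3, X at 1 | -1=+1→0*
ply 4: 0 is terminal -1 (O); from 3 depth 10
pass branch (O moves first from the same position):
  | ply 1, O at 3 | -1=+1→2*; -3=+1→0
  | ply 2, X at 2 | -1=-1→1*
  | ply 3, O at 1 | -1=+1→0*
  | ply 4: 0 is terminal -1 (X); from 3 depth 10
X moving scores +1; X passing scores -1

zugzwang(3, X) = False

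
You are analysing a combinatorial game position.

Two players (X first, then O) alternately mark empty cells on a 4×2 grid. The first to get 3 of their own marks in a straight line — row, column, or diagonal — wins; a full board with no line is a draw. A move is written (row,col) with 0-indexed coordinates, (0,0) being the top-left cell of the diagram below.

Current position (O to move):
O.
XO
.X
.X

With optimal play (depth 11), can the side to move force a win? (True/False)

p1 O@[O./XO/.X/.X]: (0,1)[OO/XO/.X/.X]+0* (2,0)[O./XO/OX/.X]+0 (3,0)[O./XO/.X/OX]+0
p2 X@[OO/XO/.X/.X]: (2,0)[OO/XO/XX/.X]+0* (3,0)[OO/XO/.X/XX]+0
p3 O@[OO/XO/XX/.X]: (3,0)[OO/XO/XX/OX]+0*
p4 X@[OO/XO/XX/OX] terminal +0; root [O./XO/.X/.X] d11

O winning at [O./XO/.X/.X]: False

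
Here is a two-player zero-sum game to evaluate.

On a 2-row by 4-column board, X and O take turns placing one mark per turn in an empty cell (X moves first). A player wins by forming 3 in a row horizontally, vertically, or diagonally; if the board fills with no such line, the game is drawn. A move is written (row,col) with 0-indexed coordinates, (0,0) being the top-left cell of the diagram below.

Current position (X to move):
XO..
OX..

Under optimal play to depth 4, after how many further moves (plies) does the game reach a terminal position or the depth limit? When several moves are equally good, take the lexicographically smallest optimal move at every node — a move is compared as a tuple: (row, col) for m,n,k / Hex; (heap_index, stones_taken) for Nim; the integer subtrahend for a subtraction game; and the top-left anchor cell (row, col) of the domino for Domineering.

[XO../OX..] X move#1: (0,2):+0/XOX./OX..*, (0,3):+0/XO.X/OX.., (1,2):+0/XO../OXX., (1,3):+0/XO../OX.X
[XOX./OX..] O move#2: (0,3):+0/XOXO/OX..*, (1,2):+0/XOX./OXO., (1,3):+0/XOX./OX.O
[XOXO/OX..] X move#3: (1,2):+0/XOXO/OXX.*, (1,3):+0/XOXO/OX.X
[XOXO/OXX.] O move#4: (1,3):+0/XOXO/OXXO*
[XOXO/OXXO] end (terminal +0, X#5); searched XO../OX.. to 4

PV length from [XO../OX..]: 4 plies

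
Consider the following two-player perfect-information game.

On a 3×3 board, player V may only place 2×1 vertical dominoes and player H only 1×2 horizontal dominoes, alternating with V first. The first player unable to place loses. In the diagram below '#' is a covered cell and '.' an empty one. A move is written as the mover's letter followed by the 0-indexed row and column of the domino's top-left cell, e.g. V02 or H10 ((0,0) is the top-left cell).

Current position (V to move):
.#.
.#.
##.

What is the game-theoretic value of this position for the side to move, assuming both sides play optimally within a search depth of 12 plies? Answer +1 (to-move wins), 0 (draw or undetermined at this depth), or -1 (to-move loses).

value(.#./.#./##., V) = +1

[.#./.#./##.] V move#1: V00:+1/##./##./##.*, V02:+1/.##/.##/##., V12:+1/.#./.##/###
[##./##./##.] end (terminal -1, H#2); searched .#./.#./##. to 12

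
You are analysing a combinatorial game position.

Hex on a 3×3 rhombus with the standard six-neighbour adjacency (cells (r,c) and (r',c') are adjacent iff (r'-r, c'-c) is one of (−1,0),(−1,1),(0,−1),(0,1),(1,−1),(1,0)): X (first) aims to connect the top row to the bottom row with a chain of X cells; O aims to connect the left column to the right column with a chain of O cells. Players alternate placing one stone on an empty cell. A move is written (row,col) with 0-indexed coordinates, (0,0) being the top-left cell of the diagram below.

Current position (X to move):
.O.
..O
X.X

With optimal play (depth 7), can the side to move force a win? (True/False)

p1 X@[.O./..O/X.X]: (0,0)[XO./..O/X.X]-1* (0,2)[.OX/..O/X.X]-1 (1,0)[.O./X.O/X.X]-1 (1,1)[.O./.XO/X.X]-1 (2,1)[.O./..O/XXX]-1
p2 O@[XO./..O/X.X]: (0,2)[XOO/..O/X.X]-1 (1,0)[XO./O.O/X.X]+1* (1,1)[XO./.OO/X.X]-1 (2,1)[XO./..O/XOX]-1
p3 X@[XO./O.O/X.X]: (0,2)[XOX/O.O/X.X]-1* (1,1)[XO./OXO/X.X]-1 (2,1)[XO./O.O/XXX]-1
p4 O@[XOX/O.O/X.X]: (1,1)[XOX/OOO/X.X]+1* (2,1)[XOX/O.O/XOX]-1
p5 X@[XOX/OOO/X.X] terminal -1; root [.O./..O/X.X] d7

X winning at [.O./..O/X.X]: False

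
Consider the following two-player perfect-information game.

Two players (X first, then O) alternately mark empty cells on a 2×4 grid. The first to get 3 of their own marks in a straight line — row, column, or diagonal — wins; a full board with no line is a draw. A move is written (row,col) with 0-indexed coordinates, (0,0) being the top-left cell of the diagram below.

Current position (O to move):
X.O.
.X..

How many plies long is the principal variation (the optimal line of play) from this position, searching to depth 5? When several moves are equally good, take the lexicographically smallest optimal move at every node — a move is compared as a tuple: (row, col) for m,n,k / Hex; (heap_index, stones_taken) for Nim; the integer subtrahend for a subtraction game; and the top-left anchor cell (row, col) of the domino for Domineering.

ply 1, O at X.O./.X.. | (0,1)=+0→XOO./.X..*; (0,3)=+0→X.OO/.X..; (1,0)=+0→X.O./OX..; (1,2)=+0→X.O./.XO.; (1,3)=+0→X.O./.X.O
ply 2, X at XOO./.X.. | (0,3)=+0→XOOX/.X..*; (1,0)=-1→XOO./XX..; (1,2)=-1→XOO./.XX.; (1,3)=-1→XOO./.X.X
ply 3, O at XOOX/.X.. | (1,0)=+0→XOOX/OX..*; (1,2)=+0→XOOX/.XO.; (1,3)=+0→XOOX/.X.O
ply 4, X at XOOX/OX.. | (1,2)=+0→XOOX/OXX.*; (1,3)=+0→XOOX/OX.X
ply 5, O at XOOX/OXX. | (1,3)=+0→XOOX/OXXO*
ply 6: XOOX/OXXO is terminal +0 (X); from X.O./.X.. depth 5

PV length from [X.O./.X..]: 5 plies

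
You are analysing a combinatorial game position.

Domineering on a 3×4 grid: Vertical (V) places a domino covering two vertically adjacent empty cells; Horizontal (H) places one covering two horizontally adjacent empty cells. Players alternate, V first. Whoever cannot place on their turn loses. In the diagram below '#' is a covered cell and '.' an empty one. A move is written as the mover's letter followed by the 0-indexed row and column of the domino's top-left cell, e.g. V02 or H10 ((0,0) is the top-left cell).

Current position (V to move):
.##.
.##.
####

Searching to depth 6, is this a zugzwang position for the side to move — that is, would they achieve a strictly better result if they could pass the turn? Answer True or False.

zugzwang(.##./.##./####, V) = False

ply 1, V at .##./.##./#### | V00=+1→###./###./####*; V03=+1→.###/.###/####
ply 2: ###./###./#### is terminal -1 (H); from .##./.##./#### depth 6
pass branch (H moves first from the same position):
  | ply 1: .##./.##./#### is terminal -1 (H); from .##./.##./#### depth 6
V moving scores +1; V passing scores +1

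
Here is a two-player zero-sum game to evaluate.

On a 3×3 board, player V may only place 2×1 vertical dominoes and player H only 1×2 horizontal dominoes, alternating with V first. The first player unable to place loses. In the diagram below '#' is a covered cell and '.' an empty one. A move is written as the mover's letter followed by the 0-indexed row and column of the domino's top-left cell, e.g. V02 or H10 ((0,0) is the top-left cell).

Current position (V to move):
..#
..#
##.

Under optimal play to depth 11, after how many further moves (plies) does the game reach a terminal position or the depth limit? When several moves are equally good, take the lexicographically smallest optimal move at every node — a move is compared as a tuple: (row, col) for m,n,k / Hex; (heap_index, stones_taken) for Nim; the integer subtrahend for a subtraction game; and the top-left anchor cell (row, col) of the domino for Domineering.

ply 1, V at ..#/..#/##. | V00=+1→#.#/#.#/##.*; V01=+1→.##/.##/##.
ply 2: #.#/#.#/##. is terminal -1 (H); from ..#/..#/##. depth 11

PV length from [..#/..#/##.]: 1 ply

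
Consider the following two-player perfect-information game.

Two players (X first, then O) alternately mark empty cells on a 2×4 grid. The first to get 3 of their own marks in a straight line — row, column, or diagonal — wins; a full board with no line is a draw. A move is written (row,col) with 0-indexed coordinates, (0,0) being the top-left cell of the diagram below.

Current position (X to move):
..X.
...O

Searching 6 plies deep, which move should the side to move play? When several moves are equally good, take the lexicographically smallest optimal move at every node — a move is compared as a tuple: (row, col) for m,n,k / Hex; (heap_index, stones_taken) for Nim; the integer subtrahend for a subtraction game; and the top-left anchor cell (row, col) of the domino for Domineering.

X's best at [..X./...O]: (0,1)

p1 X@[..X./...O]: (0,0)[X.X./...O]+0 (0,1)[.XX./...O]+1* (0,3)[..XX/...O]+0 (1,0)[..X./X..O]+0 (1,1)[..X./.X.O]+0 (1,2)[..X./..XO]+0
p2 O@[.XX./...O]: (0,0)[OXX./...O]-1* (0,3)[.XXO/...O]-1 (1,0)[.XX./O..O]-1 (1,1)[.XX./.O.O]-1 (1,2)[.XX./..OO]-1
p3 X@[OXX./...O]: (0,3)[OXXX/...O]+1* (1,0)[OXX./X..O]+0 (1,1)[OXX./.X.O]+0 (1,2)[OXX./..XO]+0
p4 O@[OXXX/...O] terminal -1; root [..X./...O] d6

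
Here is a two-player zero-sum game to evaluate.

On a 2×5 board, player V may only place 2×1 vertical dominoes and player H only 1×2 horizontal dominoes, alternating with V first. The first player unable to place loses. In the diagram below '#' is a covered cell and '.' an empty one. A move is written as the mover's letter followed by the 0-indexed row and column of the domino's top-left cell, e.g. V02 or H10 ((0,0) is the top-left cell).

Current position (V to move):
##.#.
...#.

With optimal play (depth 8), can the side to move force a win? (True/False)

V winning at [##.#./...#.]: True

ply 1, V at ##.#./...#. | V02=+1→####./..##.*; V04=-1→##.##/...##
ply 2, H at ####./..##. | H10=-1→####./####.*
ply 3, V at ####./####. | V04=+1→#####/#####*
ply 4: #####/##### is terminal -1 (H); from ##.#./...#. depth 8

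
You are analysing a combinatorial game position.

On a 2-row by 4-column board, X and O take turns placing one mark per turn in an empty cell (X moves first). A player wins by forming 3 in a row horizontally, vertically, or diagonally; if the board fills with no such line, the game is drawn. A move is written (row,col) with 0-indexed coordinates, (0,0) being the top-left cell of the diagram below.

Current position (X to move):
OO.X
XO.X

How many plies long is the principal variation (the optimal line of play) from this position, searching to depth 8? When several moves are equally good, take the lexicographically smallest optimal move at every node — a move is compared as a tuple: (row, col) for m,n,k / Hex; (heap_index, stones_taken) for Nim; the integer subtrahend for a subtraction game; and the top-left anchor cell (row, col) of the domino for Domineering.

PV length from [OO.X/XO.X]: 2 plies

ply 1, X at OO.X/XO.X | (0,2)=+0→OOXX/XO.X*; (1,2)=-1→OO.X/XOXX
ply 2, O at OOXX/XO.X | (1,2)=+0→OOXX/XOOX*
ply 3: OOXX/XOOX is terminal +0 (X); from OO.X/XO.X depth 8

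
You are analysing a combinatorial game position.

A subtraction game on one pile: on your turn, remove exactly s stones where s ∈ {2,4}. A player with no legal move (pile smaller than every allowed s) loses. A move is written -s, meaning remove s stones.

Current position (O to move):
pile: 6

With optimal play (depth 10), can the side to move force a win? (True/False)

p1 O@[6]: -2[4]-1* -4[2]-1
p2 X@[4]: -2[2]-1 -4[0]+1*
p3 O@[0] terminal -1; root [6] d10

O winning at [6]: False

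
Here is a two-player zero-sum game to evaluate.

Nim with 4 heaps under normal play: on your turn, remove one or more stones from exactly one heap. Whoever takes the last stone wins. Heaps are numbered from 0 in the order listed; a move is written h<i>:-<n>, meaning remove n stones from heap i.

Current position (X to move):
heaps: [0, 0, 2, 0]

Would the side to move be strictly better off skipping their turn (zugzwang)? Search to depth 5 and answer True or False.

ply 1, X at (0,0,2,0) | h2:-1=-1→(0,0,1,0); h2:-2=+1→(0,0,0,0)*
ply 2: (0,0,0,0) is terminal -1 (O); from (0,0,2,0) depth 5
if X skipped the turn, O would face:
~ ply 1, O at (0,0,2,0) | h2:-1=-1→(0,0,1,0); h2:-2=+1→(0,0,0,0)*
~ ply 2: (0,0,0,0) is terminal -1 (X); from (0,0,2,0) depth 5
compare (X): move=+1 vs pass=-1

zugzwang((0,0,2,0), X) = False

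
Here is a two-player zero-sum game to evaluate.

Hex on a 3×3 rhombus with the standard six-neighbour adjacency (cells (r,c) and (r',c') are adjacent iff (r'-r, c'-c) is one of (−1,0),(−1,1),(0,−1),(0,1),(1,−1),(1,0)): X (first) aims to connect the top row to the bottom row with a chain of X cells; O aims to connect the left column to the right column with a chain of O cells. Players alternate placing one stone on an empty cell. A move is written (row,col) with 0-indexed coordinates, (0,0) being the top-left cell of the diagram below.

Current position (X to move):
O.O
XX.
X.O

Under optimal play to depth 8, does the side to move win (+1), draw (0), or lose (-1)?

ply 1, X at O.O/XX./X.O | (0,1)=+1→OXO/XX./X.O*; (1,2)=-1→O.O/XXX/X.O; (2,1)=-1→O.O/XX./XXO
ply 2: OXO/XX./X.O is terminal -1 (O); from O.O/XX./X.O depth 8

value(O.O/XX./X.O, X) = +1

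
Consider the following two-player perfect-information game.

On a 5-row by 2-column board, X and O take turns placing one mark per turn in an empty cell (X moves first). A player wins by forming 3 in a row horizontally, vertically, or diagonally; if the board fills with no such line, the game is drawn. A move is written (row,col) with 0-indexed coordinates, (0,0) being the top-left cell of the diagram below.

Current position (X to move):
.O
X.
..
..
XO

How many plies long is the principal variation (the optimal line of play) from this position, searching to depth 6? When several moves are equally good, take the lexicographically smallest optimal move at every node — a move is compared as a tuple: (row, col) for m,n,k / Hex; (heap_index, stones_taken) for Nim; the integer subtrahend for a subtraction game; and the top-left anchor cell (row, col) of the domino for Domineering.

p1 X@[.O/X./../../XO]: (0,0)[XO/X./../../XO]+0 (1,1)[.O/XX/../../XO]+0 (2,0)[.O/X./X./../XO]+1* (2,1)[.O/X./.X/../XO]+0 (3,0)[.O/X./../X./XO]+0 (3,1)[.O/X./../.X/XO]+0
p2 O@[.O/X./X./../XO]: (0,0)[OO/X./X./../XO]-1* (1,1)[.O/XO/X./../XO]-1 (2,1)[.O/X./XO/../XO]-1 (3,0)[.O/X./X./O./XO]-1 (3,1)[.O/X./X./.O/XO]-1
p3 X@[OO/X./X./../XO]: (1,1)[OO/XX/X./../XO]+0 (2,1)[OO/X./XX/../XO]+0 (3,0)[OO/X./X./X./XO]+1* (3,1)[OO/X./X./.X/XO]+0
p4 O@[OO/X./X./X./XO] terminal -1; root [.O/X./../../XO] d6

PV length from [.O/X./../../XO]: 3 plies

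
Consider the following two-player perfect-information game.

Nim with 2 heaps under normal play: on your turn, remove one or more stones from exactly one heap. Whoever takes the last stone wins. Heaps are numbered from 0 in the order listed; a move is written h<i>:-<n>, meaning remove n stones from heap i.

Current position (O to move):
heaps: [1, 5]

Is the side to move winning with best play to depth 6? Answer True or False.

[(1,5)] O move#1: h0:-1:-1/(0,5), h1:-1:-1/(1,4), h1:-2:-1/(1,3), h1:-3:-1/(1,2), h1:-4:+1/(1,1)*, h1:-5:-1/(1,0)
[(1,1)] X move#2: h0:-1:-1/(0,1)*, h1:-1:-1/(1,0)
[(0,1)] O move#3: h1:-1:+1/(0,0)*
[(0,0)] end (terminal -1, X#4); searched (1,5) to 6

O winning at [(1,5)]: True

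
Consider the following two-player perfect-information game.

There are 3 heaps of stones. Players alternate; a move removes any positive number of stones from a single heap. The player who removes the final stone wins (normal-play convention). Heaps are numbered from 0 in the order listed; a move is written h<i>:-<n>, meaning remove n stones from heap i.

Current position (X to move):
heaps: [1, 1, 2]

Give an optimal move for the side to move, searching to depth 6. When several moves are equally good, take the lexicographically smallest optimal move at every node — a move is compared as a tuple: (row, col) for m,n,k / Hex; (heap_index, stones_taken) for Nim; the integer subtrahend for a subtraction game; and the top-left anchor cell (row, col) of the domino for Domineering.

X's best at [(1,1,2)]: h2:-2

ply 1, X at (1,1,2) | h0:-1=-1→(0,1,2); h1:-1=-1→(1,0,2); h2:-1=-1→(1,1,1); h2:-2=+1→(1,1,0)*
ply 2, O at (1,1,0) | h0:-1=-1→(0,1,0)*; h1:-1=-1→(1,0,0)
ply 3, X at (0,1,0) | h1:-1=+1→(0,0,0)*
ply 4: (0,0,0) is terminal -1 (O); from (1,1,2) depth 6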